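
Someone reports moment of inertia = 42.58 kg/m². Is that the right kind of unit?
No

moment of inertia has SI base units: kg * m^2
kg/m² does NOT reduce to kg * m^2; a valid unit for moment of inertia would be e.g. kg·m².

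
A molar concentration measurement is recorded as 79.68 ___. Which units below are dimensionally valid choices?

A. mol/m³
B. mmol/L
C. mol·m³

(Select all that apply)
A, B

molar concentration has SI base units: mol / m^3

Checking each option against mol / m^3:
  A. mol/m³: ✓ matches
  B. mmol/L: ✓ matches
  C. mol·m³: ✗ does not match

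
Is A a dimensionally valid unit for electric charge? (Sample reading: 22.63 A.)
No

electric charge has SI base units: A * s
A does NOT reduce to A * s; a valid unit for electric charge would be e.g. C.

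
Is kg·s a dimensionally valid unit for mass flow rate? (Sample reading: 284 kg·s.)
No

mass flow rate has SI base units: kg / s
kg·s does NOT reduce to kg / s; a valid unit for mass flow rate would be e.g. kg/s.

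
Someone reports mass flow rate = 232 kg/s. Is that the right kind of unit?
Yes

mass flow rate has SI base units: kg / s
kg/s reduces to the same SI base units, so it is a valid unit for mass flow rate.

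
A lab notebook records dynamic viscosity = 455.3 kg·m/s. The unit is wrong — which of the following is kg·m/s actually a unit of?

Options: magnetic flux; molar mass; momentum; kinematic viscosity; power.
momentum

dynamic viscosity should have units dimensionally equivalent to kg / (m * s) (e.g. Pa·s).
The given unit 'kg·m/s' reduces to kg * m / s. Of the listed options, that is the dimensionality of momentum.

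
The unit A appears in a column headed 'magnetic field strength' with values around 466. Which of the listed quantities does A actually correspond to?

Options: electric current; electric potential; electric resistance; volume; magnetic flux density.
electric current

magnetic field strength should have units dimensionally equivalent to A / m (e.g. A/m).
The given unit 'A' reduces to A. Of the listed options, that is the dimensionality of electric current.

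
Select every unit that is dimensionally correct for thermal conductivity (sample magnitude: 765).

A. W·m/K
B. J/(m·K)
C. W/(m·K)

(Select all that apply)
C

thermal conductivity has SI base units: kg * m / (s^3 * K)

Checking each option against kg * m / (s^3 * K):
  A. W·m/K: ✗ does not match
  B. J/(m·K): ✗ does not match
  C. W/(m·K): ✓ matches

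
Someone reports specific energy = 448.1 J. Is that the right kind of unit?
No

specific energy has SI base units: m^2 / s^2
J does NOT reduce to m^2 / s^2; a valid unit for specific energy would be e.g. J/kg.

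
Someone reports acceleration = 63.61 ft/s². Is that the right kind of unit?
Yes

acceleration has SI base units: m / s^2
ft/s² reduces to the same SI base units, so it is a valid unit for acceleration.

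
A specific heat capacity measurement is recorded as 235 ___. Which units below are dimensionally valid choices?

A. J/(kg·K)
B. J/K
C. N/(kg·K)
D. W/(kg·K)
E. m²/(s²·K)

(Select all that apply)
A, E

specific heat capacity has SI base units: m^2 / (s^2 * K)

Checking each option against m^2 / (s^2 * K):
  A. J/(kg·K): ✓ matches
  B. J/K: ✗ does not match
  C. N/(kg·K): ✗ does not match
  D. W/(kg·K): ✗ does not match
  E. m²/(s²·K): ✓ matches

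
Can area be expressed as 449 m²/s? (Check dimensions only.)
No

area has SI base units: m^2
m²/s does NOT reduce to m^2; a valid unit for area would be e.g. m².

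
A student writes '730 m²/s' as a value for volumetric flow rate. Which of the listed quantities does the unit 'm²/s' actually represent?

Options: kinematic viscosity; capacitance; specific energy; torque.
kinematic viscosity

volumetric flow rate should have units dimensionally equivalent to m^3 / s (e.g. m³/s).
The given unit 'm²/s' reduces to m^2 / s. Of the listed options, that is the dimensionality of kinematic viscosity.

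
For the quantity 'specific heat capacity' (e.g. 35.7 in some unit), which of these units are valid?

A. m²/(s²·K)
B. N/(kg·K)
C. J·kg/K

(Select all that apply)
A

specific heat capacity has SI base units: m^2 / (s^2 * K)

Checking each option against m^2 / (s^2 * K):
  A. m²/(s²·K): ✓ matches
  B. N/(kg·K): ✗ does not match
  C. J·kg/K: ✗ does not match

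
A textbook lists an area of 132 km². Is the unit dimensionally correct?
Yes

area has SI base units: m^2
km² reduces to the same SI base units, so it is a valid unit for area.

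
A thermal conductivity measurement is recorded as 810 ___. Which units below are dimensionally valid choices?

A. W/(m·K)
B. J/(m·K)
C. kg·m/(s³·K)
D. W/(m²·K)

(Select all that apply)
A, C

thermal conductivity has SI base units: kg * m / (s^3 * K)

Checking each option against kg * m / (s^3 * K):
  A. W/(m·K): ✓ matches
  B. J/(m·K): ✗ does not match
  C. kg·m/(s³·K): ✓ matches
  D. W/(m²·K): ✗ does not match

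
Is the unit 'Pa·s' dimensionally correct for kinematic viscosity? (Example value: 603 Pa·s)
No

kinematic viscosity has SI base units: m^2 / s
Pa·s does NOT reduce to m^2 / s; a valid unit for kinematic viscosity would be e.g. m²/s.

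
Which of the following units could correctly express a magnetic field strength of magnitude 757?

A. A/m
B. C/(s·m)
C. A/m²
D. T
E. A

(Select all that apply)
A, B

magnetic field strength has SI base units: A / m

Checking each option against A / m:
  A. A/m: ✓ matches
  B. C/(s·m): ✓ matches
  C. A/m²: ✗ does not match
  D. T: ✗ does not match
  E. A: ✗ does not match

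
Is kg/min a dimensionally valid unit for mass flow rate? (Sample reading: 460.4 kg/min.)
Yes

mass flow rate has SI base units: kg / s
kg/min reduces to the same SI base units, so it is a valid unit for mass flow rate.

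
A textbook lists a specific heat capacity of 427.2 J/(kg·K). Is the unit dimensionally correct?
Yes

specific heat capacity has SI base units: m^2 / (s^2 * K)
J/(kg·K) reduces to the same SI base units, so it is a valid unit for specific heat capacity.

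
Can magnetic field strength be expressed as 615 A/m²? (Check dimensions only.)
No

magnetic field strength has SI base units: A / m
A/m² does NOT reduce to A / m; a valid unit for magnetic field strength would be e.g. A/m.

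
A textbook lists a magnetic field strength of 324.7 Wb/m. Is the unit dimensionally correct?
No

magnetic field strength has SI base units: A / m
Wb/m does NOT reduce to A / m; a valid unit for magnetic field strength would be e.g. A/m.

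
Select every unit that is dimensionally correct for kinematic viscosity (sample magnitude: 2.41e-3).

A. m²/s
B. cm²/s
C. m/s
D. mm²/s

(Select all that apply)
A, B, D

kinematic viscosity has SI base units: m^2 / s

Checking each option against m^2 / s:
  A. m²/s: ✓ matches
  B. cm²/s: ✓ matches
  C. m/s: ✗ does not match
  D. mm²/s: ✓ matches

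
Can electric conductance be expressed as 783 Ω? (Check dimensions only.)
No

electric conductance has SI base units: A^2 * s^3 / (kg * m^2)
Ω does NOT reduce to A^2 * s^3 / (kg * m^2); a valid unit for electric conductance would be e.g. S.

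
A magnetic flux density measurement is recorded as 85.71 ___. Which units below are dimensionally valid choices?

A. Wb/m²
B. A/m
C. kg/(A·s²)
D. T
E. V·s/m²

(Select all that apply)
A, C, D, E

magnetic flux density has SI base units: kg / (A * s^2)

Checking each option against kg / (A * s^2):
  A. Wb/m²: ✓ matches
  B. A/m: ✗ does not match
  C. kg/(A·s²): ✓ matches
  D. T: ✓ matches
  E. V·s/m²: ✓ matches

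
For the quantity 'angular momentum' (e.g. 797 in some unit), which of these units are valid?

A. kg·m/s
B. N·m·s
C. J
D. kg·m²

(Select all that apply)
B

angular momentum has SI base units: kg * m^2 / s

Checking each option against kg * m^2 / s:
  A. kg·m/s: ✗ does not match
  B. N·m·s: ✓ matches
  C. J: ✗ does not match
  D. kg·m²: ✗ does not match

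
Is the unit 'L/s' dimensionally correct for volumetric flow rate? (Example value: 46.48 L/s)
Yes

volumetric flow rate has SI base units: m^3 / s
L/s reduces to the same SI base units, so it is a valid unit for volumetric flow rate.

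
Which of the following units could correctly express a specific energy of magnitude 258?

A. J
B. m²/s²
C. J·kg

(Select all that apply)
B

specific energy has SI base units: m^2 / s^2

Checking each option against m^2 / s^2:
  A. J: ✗ does not match
  B. m²/s²: ✓ matches
  C. J·kg: ✗ does not match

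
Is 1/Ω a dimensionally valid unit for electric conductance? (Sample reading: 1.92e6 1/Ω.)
Yes

electric conductance has SI base units: A^2 * s^3 / (kg * m^2)
1/Ω reduces to the same SI base units, so it is a valid unit for electric conductance.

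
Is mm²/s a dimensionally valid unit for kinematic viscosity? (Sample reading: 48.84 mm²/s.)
Yes

kinematic viscosity has SI base units: m^2 / s
mm²/s reduces to the same SI base units, so it is a valid unit for kinematic viscosity.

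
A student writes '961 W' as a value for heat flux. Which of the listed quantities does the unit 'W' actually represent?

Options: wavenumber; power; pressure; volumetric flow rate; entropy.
power

heat flux should have units dimensionally equivalent to kg / s^3 (e.g. W/m²).
The given unit 'W' reduces to kg * m^2 / s^3. Of the listed options, that is the dimensionality of power.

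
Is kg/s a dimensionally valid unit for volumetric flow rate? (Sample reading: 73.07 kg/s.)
No

volumetric flow rate has SI base units: m^3 / s
kg/s does NOT reduce to m^3 / s; a valid unit for volumetric flow rate would be e.g. m³/s.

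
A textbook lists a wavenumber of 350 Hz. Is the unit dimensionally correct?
No

wavenumber has SI base units: 1 / m
Hz does NOT reduce to 1 / m; a valid unit for wavenumber would be e.g. 1/m.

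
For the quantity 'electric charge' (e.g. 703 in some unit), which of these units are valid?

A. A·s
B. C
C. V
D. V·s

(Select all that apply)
A, B

electric charge has SI base units: A * s

Checking each option against A * s:
  A. A·s: ✓ matches
  B. C: ✓ matches
  C. V: ✗ does not match
  D. V·s: ✗ does not match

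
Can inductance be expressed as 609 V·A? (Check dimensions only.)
No

inductance has SI base units: kg * m^2 / (A^2 * s^2)
V·A does NOT reduce to kg * m^2 / (A^2 * s^2); a valid unit for inductance would be e.g. H.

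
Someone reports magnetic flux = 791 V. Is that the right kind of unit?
No

magnetic flux has SI base units: kg * m^2 / (A * s^2)
V does NOT reduce to kg * m^2 / (A * s^2); a valid unit for magnetic flux would be e.g. Wb.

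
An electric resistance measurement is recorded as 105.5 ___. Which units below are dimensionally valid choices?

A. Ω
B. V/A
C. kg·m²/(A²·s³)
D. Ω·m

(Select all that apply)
A, B, C

electric resistance has SI base units: kg * m^2 / (A^2 * s^3)

Checking each option against kg * m^2 / (A^2 * s^3):
  A. Ω: ✓ matches
  B. V/A: ✓ matches
  C. kg·m²/(A²·s³): ✓ matches
  D. Ω·m: ✗ does not match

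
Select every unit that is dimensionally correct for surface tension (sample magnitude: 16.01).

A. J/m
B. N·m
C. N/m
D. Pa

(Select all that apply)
C

surface tension has SI base units: kg / s^2

Checking each option against kg / s^2:
  A. J/m: ✗ does not match
  B. N·m: ✗ does not match
  C. N/m: ✓ matches
  D. Pa: ✗ does not match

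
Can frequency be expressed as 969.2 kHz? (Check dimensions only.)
Yes

frequency has SI base units: 1 / s
kHz reduces to the same SI base units, so it is a valid unit for frequency.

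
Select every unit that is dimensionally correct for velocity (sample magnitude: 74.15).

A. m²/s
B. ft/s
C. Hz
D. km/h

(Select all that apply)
B, D

velocity has SI base units: m / s

Checking each option against m / s:
  A. m²/s: ✗ does not match
  B. ft/s: ✓ matches
  C. Hz: ✗ does not match
  D. km/h: ✓ matches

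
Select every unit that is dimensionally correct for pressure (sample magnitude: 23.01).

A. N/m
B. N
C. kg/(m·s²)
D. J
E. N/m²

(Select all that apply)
C, E

pressure has SI base units: kg / (m * s^2)

Checking each option against kg / (m * s^2):
  A. N/m: ✗ does not match
  B. N: ✗ does not match
  C. kg/(m·s²): ✓ matches
  D. J: ✗ does not match
  E. N/m²: ✓ matches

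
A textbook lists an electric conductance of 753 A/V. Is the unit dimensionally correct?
Yes

electric conductance has SI base units: A^2 * s^3 / (kg * m^2)
A/V reduces to the same SI base units, so it is a valid unit for electric conductance.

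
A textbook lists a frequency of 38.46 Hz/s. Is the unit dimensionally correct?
No

frequency has SI base units: 1 / s
Hz/s does NOT reduce to 1 / s; a valid unit for frequency would be e.g. Hz.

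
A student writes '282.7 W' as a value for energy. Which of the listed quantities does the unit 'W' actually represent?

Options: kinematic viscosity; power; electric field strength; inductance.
power

energy should have units dimensionally equivalent to kg * m^2 / s^2 (e.g. J).
The given unit 'W' reduces to kg * m^2 / s^3. Of the listed options, that is the dimensionality of power.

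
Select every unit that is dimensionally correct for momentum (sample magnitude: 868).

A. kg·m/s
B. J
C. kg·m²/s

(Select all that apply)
A

momentum has SI base units: kg * m / s

Checking each option against kg * m / s:
  A. kg·m/s: ✓ matches
  B. J: ✗ does not match
  C. kg·m²/s: ✗ does not match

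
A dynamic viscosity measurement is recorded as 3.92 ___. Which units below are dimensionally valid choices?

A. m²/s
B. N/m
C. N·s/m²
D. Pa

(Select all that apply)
C

dynamic viscosity has SI base units: kg / (m * s)

Checking each option against kg / (m * s):
  A. m²/s: ✗ does not match
  B. N/m: ✗ does not match
  C. N·s/m²: ✓ matches
  D. Pa: ✗ does not match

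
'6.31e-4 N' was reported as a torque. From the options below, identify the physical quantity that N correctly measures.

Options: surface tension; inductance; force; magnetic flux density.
force

torque should have units dimensionally equivalent to kg * m^2 / s^2 (e.g. N·m).
The given unit 'N' reduces to kg * m / s^2. Of the listed options, that is the dimensionality of force.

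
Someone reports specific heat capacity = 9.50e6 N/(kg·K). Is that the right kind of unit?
No

specific heat capacity has SI base units: m^2 / (s^2 * K)
N/(kg·K) does NOT reduce to m^2 / (s^2 * K); a valid unit for specific heat capacity would be e.g. J/(kg·K).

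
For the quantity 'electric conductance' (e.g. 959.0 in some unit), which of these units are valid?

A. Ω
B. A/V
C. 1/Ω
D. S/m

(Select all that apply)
B, C

electric conductance has SI base units: A^2 * s^3 / (kg * m^2)

Checking each option against A^2 * s^3 / (kg * m^2):
  A. Ω: ✗ does not match
  B. A/V: ✓ matches
  C. 1/Ω: ✓ matches
  D. S/m: ✗ does not match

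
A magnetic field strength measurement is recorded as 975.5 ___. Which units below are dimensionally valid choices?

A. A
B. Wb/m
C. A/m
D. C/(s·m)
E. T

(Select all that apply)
C, D

magnetic field strength has SI base units: A / m

Checking each option against A / m:
  A. A: ✗ does not match
  B. Wb/m: ✗ does not match
  C. A/m: ✓ matches
  D. C/(s·m): ✓ matches
  E. T: ✗ does not match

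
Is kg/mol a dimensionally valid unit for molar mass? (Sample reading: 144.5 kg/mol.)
Yes

molar mass has SI base units: kg / mol
kg/mol reduces to the same SI base units, so it is a valid unit for molar mass.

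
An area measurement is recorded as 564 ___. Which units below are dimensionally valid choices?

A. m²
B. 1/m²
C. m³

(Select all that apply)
A

area has SI base units: m^2

Checking each option against m^2:
  A. m²: ✓ matches
  B. 1/m²: ✗ does not match
  C. m³: ✗ does not match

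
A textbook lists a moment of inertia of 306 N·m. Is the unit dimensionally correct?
No

moment of inertia has SI base units: kg * m^2
N·m does NOT reduce to kg * m^2; a valid unit for moment of inertia would be e.g. kg·m².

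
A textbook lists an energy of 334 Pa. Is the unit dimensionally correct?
No

energy has SI base units: kg * m^2 / s^2
Pa does NOT reduce to kg * m^2 / s^2; a valid unit for energy would be e.g. J.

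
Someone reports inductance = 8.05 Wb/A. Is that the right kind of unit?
Yes

inductance has SI base units: kg * m^2 / (A^2 * s^2)
Wb/A reduces to the same SI base units, so it is a valid unit for inductance.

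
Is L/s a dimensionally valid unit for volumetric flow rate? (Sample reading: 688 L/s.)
Yes

volumetric flow rate has SI base units: m^3 / s
L/s reduces to the same SI base units, so it is a valid unit for volumetric flow rate.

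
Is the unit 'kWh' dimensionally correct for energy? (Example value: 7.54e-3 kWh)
Yes

energy has SI base units: kg * m^2 / s^2
kWh reduces to the same SI base units, so it is a valid unit for energy.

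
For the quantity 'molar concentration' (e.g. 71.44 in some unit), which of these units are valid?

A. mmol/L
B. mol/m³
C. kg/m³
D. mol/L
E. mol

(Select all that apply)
A, B, D

molar concentration has SI base units: mol / m^3

Checking each option against mol / m^3:
  A. mmol/L: ✓ matches
  B. mol/m³: ✓ matches
  C. kg/m³: ✗ does not match
  D. mol/L: ✓ matches
  E. mol: ✗ does not match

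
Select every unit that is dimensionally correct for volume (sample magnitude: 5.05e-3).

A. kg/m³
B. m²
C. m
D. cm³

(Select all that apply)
D

volume has SI base units: m^3

Checking each option against m^3:
  A. kg/m³: ✗ does not match
  B. m²: ✗ does not match
  C. m: ✗ does not match
  D. cm³: ✓ matches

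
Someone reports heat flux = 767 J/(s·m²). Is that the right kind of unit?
Yes

heat flux has SI base units: kg / s^3
J/(s·m²) reduces to the same SI base units, so it is a valid unit for heat flux.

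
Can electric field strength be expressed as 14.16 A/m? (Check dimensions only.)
No

electric field strength has SI base units: kg * m / (A * s^3)
A/m does NOT reduce to kg * m / (A * s^3); a valid unit for electric field strength would be e.g. V/m.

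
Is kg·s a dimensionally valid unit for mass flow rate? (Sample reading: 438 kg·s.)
No

mass flow rate has SI base units: kg / s
kg·s does NOT reduce to kg / s; a valid unit for mass flow rate would be e.g. kg/s.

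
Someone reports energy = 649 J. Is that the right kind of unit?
Yes

energy has SI base units: kg * m^2 / s^2
J reduces to the same SI base units, so it is a valid unit for energy.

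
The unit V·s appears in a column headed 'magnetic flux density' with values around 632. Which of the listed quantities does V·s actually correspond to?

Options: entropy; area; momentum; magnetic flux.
magnetic flux

magnetic flux density should have units dimensionally equivalent to kg / (A * s^2) (e.g. T).
The given unit 'V·s' reduces to kg * m^2 / (A * s^2). Of the listed options, that is the dimensionality of magnetic flux.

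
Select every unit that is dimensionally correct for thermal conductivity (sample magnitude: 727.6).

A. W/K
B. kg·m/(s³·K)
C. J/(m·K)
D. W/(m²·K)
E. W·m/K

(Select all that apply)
B

thermal conductivity has SI base units: kg * m / (s^3 * K)

Checking each option against kg * m / (s^3 * K):
  A. W/K: ✗ does not match
  B. kg·m/(s³·K): ✓ matches
  C. J/(m·K): ✗ does not match
  D. W/(m²·K): ✗ does not match
  E. W·m/K: ✗ does not match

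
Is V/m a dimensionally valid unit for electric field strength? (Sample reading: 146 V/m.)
Yes

electric field strength has SI base units: kg * m / (A * s^3)
V/m reduces to the same SI base units, so it is a valid unit for electric field strength.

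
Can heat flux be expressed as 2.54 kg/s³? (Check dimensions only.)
Yes

heat flux has SI base units: kg / s^3
kg/s³ reduces to the same SI base units, so it is a valid unit for heat flux.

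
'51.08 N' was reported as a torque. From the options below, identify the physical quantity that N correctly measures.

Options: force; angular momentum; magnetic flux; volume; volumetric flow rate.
force

torque should have units dimensionally equivalent to kg * m^2 / s^2 (e.g. N·m).
The given unit 'N' reduces to kg * m / s^2. Of the listed options, that is the dimensionality of force.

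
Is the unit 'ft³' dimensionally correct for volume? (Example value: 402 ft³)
Yes

volume has SI base units: m^3
ft³ reduces to the same SI base units, so it is a valid unit for volume.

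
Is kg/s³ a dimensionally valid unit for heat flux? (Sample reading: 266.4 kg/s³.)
Yes

heat flux has SI base units: kg / s^3
kg/s³ reduces to the same SI base units, so it is a valid unit for heat flux.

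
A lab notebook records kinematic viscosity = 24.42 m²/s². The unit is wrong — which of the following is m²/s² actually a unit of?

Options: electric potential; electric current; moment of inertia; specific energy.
specific energy

kinematic viscosity should have units dimensionally equivalent to m^2 / s (e.g. m²/s).
The given unit 'm²/s²' reduces to m^2 / s^2. Of the listed options, that is the dimensionality of specific energy.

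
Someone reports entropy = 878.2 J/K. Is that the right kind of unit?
Yes

entropy has SI base units: kg * m^2 / (s^2 * K)
J/K reduces to the same SI base units, so it is a valid unit for entropy.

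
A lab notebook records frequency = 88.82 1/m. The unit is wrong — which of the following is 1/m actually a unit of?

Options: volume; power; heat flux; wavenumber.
wavenumber

frequency should have units dimensionally equivalent to 1 / s (e.g. Hz).
The given unit '1/m' reduces to 1 / m. Of the listed options, that is the dimensionality of wavenumber.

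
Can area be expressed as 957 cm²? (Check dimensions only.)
Yes

area has SI base units: m^2
cm² reduces to the same SI base units, so it is a valid unit for area.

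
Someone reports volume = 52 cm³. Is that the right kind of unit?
Yes

volume has SI base units: m^3
cm³ reduces to the same SI base units, so it is a valid unit for volume.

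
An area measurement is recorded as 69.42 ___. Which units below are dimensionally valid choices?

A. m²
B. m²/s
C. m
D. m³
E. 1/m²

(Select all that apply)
A

area has SI base units: m^2

Checking each option against m^2:
  A. m²: ✓ matches
  B. m²/s: ✗ does not match
  C. m: ✗ does not match
  D. m³: ✗ does not match
  E. 1/m²: ✗ does not match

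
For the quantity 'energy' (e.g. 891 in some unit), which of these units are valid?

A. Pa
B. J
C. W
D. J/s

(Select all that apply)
B

energy has SI base units: kg * m^2 / s^2

Checking each option against kg * m^2 / s^2:
  A. Pa: ✗ does not match
  B. J: ✓ matches
  C. W: ✗ does not match
  D. J/s: ✗ does not match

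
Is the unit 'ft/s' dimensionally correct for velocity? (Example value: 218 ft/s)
Yes

velocity has SI base units: m / s
ft/s reduces to the same SI base units, so it is a valid unit for velocity.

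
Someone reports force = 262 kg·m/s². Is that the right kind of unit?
Yes

force has SI base units: kg * m / s^2
kg·m/s² reduces to the same SI base units, so it is a valid unit for force.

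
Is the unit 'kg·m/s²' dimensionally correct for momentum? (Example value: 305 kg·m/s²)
No

momentum has SI base units: kg * m / s
kg·m/s² does NOT reduce to kg * m / s; a valid unit for momentum would be e.g. kg·m/s.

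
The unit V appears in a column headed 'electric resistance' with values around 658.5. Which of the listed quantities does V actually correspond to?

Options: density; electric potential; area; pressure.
electric potential

electric resistance should have units dimensionally equivalent to kg * m^2 / (A^2 * s^3) (e.g. Ω).
The given unit 'V' reduces to kg * m^2 / (A * s^3). Of the listed options, that is the dimensionality of electric potential.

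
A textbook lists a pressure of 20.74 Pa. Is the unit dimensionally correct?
Yes

pressure has SI base units: kg / (m * s^2)
Pa reduces to the same SI base units, so it is a valid unit for pressure.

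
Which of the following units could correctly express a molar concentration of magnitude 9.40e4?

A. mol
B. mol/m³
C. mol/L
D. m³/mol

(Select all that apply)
B, C

molar concentration has SI base units: mol / m^3

Checking each option against mol / m^3:
  A. mol: ✗ does not match
  B. mol/m³: ✓ matches
  C. mol/L: ✓ matches
  D. m³/mol: ✗ does not match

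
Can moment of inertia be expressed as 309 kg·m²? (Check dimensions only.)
Yes

moment of inertia has SI base units: kg * m^2
kg·m² reduces to the same SI base units, so it is a valid unit for moment of inertia.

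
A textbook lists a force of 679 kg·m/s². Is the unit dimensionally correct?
Yes

force has SI base units: kg * m / s^2
kg·m/s² reduces to the same SI base units, so it is a valid unit for force.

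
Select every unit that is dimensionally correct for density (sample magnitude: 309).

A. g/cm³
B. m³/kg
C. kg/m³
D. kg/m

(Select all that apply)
A, C

density has SI base units: kg / m^3

Checking each option against kg / m^3:
  A. g/cm³: ✓ matches
  B. m³/kg: ✗ does not match
  C. kg/m³: ✓ matches
  D. kg/m: ✗ does not match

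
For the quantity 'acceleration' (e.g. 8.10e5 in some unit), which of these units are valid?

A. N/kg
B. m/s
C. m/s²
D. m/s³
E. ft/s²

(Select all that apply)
A, C, E

acceleration has SI base units: m / s^2

Checking each option against m / s^2:
  A. N/kg: ✓ matches
  B. m/s: ✗ does not match
  C. m/s²: ✓ matches
  D. m/s³: ✗ does not match
  E. ft/s²: ✓ matches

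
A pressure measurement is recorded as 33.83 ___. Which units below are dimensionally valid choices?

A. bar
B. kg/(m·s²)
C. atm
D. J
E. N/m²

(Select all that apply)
A, B, C, E

pressure has SI base units: kg / (m * s^2)

Checking each option against kg / (m * s^2):
  A. bar: ✓ matches
  B. kg/(m·s²): ✓ matches
  C. atm: ✓ matches
  D. J: ✗ does not match
  E. N/m²: ✓ matches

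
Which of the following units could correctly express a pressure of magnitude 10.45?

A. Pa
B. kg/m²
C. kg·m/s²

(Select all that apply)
A

pressure has SI base units: kg / (m * s^2)

Checking each option against kg / (m * s^2):
  A. Pa: ✓ matches
  B. kg/m²: ✗ does not match
  C. kg·m/s²: ✗ does not match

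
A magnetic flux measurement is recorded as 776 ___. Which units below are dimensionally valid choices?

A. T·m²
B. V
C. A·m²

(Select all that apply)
A

magnetic flux has SI base units: kg * m^2 / (A * s^2)

Checking each option against kg * m^2 / (A * s^2):
  A. T·m²: ✓ matches
  B. V: ✗ does not match
  C. A·m²: ✗ does not match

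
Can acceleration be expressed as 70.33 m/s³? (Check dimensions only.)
No

acceleration has SI base units: m / s^2
m/s³ does NOT reduce to m / s^2; a valid unit for acceleration would be e.g. m/s².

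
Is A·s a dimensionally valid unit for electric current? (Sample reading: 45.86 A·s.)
No

electric current has SI base units: A
A·s does NOT reduce to A; a valid unit for electric current would be e.g. A.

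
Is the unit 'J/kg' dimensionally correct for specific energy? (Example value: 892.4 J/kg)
Yes

specific energy has SI base units: m^2 / s^2
J/kg reduces to the same SI base units, so it is a valid unit for specific energy.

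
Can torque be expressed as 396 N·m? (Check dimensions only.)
Yes

torque has SI base units: kg * m^2 / s^2
N·m reduces to the same SI base units, so it is a valid unit for torque.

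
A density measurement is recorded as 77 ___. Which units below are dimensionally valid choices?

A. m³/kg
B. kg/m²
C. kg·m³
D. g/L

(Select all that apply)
D

density has SI base units: kg / m^3

Checking each option against kg / m^3:
  A. m³/kg: ✗ does not match
  B. kg/m²: ✗ does not match
  C. kg·m³: ✗ does not match
  D. g/L: ✓ matches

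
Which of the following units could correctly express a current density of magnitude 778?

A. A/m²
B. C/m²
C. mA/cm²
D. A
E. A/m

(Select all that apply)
A, C

current density has SI base units: A / m^2

Checking each option against A / m^2:
  A. A/m²: ✓ matches
  B. C/m²: ✗ does not match
  C. mA/cm²: ✓ matches
  D. A: ✗ does not match
  E. A/m: ✗ does not match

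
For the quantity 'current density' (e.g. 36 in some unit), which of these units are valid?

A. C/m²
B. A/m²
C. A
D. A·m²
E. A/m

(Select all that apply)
B

current density has SI base units: A / m^2

Checking each option against A / m^2:
  A. C/m²: ✗ does not match
  B. A/m²: ✓ matches
  C. A: ✗ does not match
  D. A·m²: ✗ does not match
  E. A/m: ✗ does not match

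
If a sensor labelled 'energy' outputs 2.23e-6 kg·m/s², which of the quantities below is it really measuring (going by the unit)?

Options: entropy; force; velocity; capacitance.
force

energy should have units dimensionally equivalent to kg * m^2 / s^2 (e.g. J).
The given unit 'kg·m/s²' reduces to kg * m / s^2. Of the listed options, that is the dimensionality of force.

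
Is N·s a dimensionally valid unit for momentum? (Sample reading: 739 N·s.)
Yes

momentum has SI base units: kg * m / s
N·s reduces to the same SI base units, so it is a valid unit for momentum.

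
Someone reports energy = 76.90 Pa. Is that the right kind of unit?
No

energy has SI base units: kg * m^2 / s^2
Pa does NOT reduce to kg * m^2 / s^2; a valid unit for energy would be e.g. J.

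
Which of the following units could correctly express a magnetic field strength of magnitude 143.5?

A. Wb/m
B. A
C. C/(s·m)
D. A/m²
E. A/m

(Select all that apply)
C, E

magnetic field strength has SI base units: A / m

Checking each option against A / m:
  A. Wb/m: ✗ does not match
  B. A: ✗ does not match
  C. C/(s·m): ✓ matches
  D. A/m²: ✗ does not match
  E. A/m: ✓ matches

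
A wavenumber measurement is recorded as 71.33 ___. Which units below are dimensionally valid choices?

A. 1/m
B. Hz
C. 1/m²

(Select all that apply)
A

wavenumber has SI base units: 1 / m

Checking each option against 1 / m:
  A. 1/m: ✓ matches
  B. Hz: ✗ does not match
  C. 1/m²: ✗ does not match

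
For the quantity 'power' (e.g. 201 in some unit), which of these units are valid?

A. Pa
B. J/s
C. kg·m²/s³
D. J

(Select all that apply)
B, C

power has SI base units: kg * m^2 / s^3

Checking each option against kg * m^2 / s^3:
  A. Pa: ✗ does not match
  B. J/s: ✓ matches
  C. kg·m²/s³: ✓ matches
  D. J: ✗ does not match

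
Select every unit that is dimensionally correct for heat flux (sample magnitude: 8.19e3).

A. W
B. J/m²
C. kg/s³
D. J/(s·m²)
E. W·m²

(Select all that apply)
C, D

heat flux has SI base units: kg / s^3

Checking each option against kg / s^3:
  A. W: ✗ does not match
  B. J/m²: ✗ does not match
  C. kg/s³: ✓ matches
  D. J/(s·m²): ✓ matches
  E. W·m²: ✗ does not match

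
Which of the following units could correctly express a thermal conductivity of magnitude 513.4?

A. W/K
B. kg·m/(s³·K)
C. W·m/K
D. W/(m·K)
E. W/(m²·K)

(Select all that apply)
B, D

thermal conductivity has SI base units: kg * m / (s^3 * K)

Checking each option against kg * m / (s^3 * K):
  A. W/K: ✗ does not match
  B. kg·m/(s³·K): ✓ matches
  C. W·m/K: ✗ does not match
  D. W/(m·K): ✓ matches
  E. W/(m²·K): ✗ does not match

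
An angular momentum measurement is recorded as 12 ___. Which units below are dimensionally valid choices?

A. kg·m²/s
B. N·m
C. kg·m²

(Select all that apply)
A

angular momentum has SI base units: kg * m^2 / s

Checking each option against kg * m^2 / s:
  A. kg·m²/s: ✓ matches
  B. N·m: ✗ does not match
  C. kg·m²: ✗ does not match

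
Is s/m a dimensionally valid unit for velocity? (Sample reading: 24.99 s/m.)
No

velocity has SI base units: m / s
s/m does NOT reduce to m / s; a valid unit for velocity would be e.g. m/s.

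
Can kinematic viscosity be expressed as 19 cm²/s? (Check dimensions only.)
Yes

kinematic viscosity has SI base units: m^2 / s
cm²/s reduces to the same SI base units, so it is a valid unit for kinematic viscosity.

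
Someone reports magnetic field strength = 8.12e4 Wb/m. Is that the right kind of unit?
No

magnetic field strength has SI base units: A / m
Wb/m does NOT reduce to A / m; a valid unit for magnetic field strength would be e.g. A/m.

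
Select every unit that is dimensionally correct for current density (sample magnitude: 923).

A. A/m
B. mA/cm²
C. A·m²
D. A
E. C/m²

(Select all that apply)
B

current density has SI base units: A / m^2

Checking each option against A / m^2:
  A. A/m: ✗ does not match
  B. mA/cm²: ✓ matches
  C. A·m²: ✗ does not match
  D. A: ✗ does not match
  E. C/m²: ✗ does not match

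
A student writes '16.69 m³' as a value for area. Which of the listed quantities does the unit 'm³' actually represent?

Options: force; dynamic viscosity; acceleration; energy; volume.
volume

area should have units dimensionally equivalent to m^2 (e.g. m²).
The given unit 'm³' reduces to m^3. Of the listed options, that is the dimensionality of volume.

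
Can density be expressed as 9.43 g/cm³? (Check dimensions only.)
Yes

density has SI base units: kg / m^3
g/cm³ reduces to the same SI base units, so it is a valid unit for density.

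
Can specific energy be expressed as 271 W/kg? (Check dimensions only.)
No

specific energy has SI base units: m^2 / s^2
W/kg does NOT reduce to m^2 / s^2; a valid unit for specific energy would be e.g. J/kg.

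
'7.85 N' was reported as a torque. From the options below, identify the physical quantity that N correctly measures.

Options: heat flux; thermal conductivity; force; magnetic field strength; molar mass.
force

torque should have units dimensionally equivalent to kg * m^2 / s^2 (e.g. N·m).
The given unit 'N' reduces to kg * m / s^2. Of the listed options, that is the dimensionality of force.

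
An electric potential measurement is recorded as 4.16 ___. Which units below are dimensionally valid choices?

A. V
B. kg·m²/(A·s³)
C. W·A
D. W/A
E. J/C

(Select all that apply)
A, B, D, E

electric potential has SI base units: kg * m^2 / (A * s^3)

Checking each option against kg * m^2 / (A * s^3):
  A. V: ✓ matches
  B. kg·m²/(A·s³): ✓ matches
  C. W·A: ✗ does not match
  D. W/A: ✓ matches
  E. J/C: ✓ matches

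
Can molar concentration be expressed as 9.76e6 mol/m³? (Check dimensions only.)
Yes

molar concentration has SI base units: mol / m^3
mol/m³ reduces to the same SI base units, so it is a valid unit for molar concentration.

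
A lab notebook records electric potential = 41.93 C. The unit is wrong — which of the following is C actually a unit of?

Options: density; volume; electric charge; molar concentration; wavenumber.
electric charge

electric potential should have units dimensionally equivalent to kg * m^2 / (A * s^3) (e.g. V).
The given unit 'C' reduces to A * s. Of the listed options, that is the dimensionality of electric charge.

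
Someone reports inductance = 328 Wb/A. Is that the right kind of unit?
Yes

inductance has SI base units: kg * m^2 / (A^2 * s^2)
Wb/A reduces to the same SI base units, so it is a valid unit for inductance.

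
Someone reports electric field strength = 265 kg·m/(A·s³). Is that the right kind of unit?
Yes

electric field strength has SI base units: kg * m / (A * s^3)
kg·m/(A·s³) reduces to the same SI base units, so it is a valid unit for electric field strength.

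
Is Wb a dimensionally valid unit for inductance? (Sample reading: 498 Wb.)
No

inductance has SI base units: kg * m^2 / (A^2 * s^2)
Wb does NOT reduce to kg * m^2 / (A^2 * s^2); a valid unit for inductance would be e.g. H.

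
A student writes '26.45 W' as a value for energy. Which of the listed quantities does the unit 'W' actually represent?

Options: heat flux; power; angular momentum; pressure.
power

energy should have units dimensionally equivalent to kg * m^2 / s^2 (e.g. J).
The given unit 'W' reduces to kg * m^2 / s^3. Of the listed options, that is the dimensionality of power.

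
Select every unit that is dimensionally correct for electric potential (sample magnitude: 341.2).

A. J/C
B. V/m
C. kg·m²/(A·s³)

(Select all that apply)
A, C

electric potential has SI base units: kg * m^2 / (A * s^3)

Checking each option against kg * m^2 / (A * s^3):
  A. J/C: ✓ matches
  B. V/m: ✗ does not match
  C. kg·m²/(A·s³): ✓ matches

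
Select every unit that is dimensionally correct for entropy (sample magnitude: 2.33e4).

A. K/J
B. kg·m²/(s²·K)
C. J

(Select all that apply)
B

entropy has SI base units: kg * m^2 / (s^2 * K)

Checking each option against kg * m^2 / (s^2 * K):
  A. K/J: ✗ does not match
  B. kg·m²/(s²·K): ✓ matches
  C. J: ✗ does not match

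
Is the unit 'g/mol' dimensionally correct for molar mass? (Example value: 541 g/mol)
Yes

molar mass has SI base units: kg / mol
g/mol reduces to the same SI base units, so it is a valid unit for molar mass.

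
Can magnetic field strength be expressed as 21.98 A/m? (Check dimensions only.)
Yes

magnetic field strength has SI base units: A / m
A/m reduces to the same SI base units, so it is a valid unit for magnetic field strength.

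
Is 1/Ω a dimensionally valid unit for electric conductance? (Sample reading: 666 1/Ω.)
Yes

electric conductance has SI base units: A^2 * s^3 / (kg * m^2)
1/Ω reduces to the same SI base units, so it is a valid unit for electric conductance.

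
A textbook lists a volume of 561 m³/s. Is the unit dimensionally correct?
No

volume has SI base units: m^3
m³/s does NOT reduce to m^3; a valid unit for volume would be e.g. m³.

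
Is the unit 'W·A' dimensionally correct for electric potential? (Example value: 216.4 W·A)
No

electric potential has SI base units: kg * m^2 / (A * s^3)
W·A does NOT reduce to kg * m^2 / (A * s^3); a valid unit for electric potential would be e.g. V.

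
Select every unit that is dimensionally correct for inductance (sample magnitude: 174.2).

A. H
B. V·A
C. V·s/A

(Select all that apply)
A, C

inductance has SI base units: kg * m^2 / (A^2 * s^2)

Checking each option against kg * m^2 / (A^2 * s^2):
  A. H: ✓ matches
  B. V·A: ✗ does not match
  C. V·s/A: ✓ matches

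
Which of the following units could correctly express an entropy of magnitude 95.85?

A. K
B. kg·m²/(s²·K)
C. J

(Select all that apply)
B

entropy has SI base units: kg * m^2 / (s^2 * K)

Checking each option against kg * m^2 / (s^2 * K):
  A. K: ✗ does not match
  B. kg·m²/(s²·K): ✓ matches
  C. J: ✗ does not match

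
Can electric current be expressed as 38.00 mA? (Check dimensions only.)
Yes

electric current has SI base units: A
mA reduces to the same SI base units, so it is a valid unit for electric current.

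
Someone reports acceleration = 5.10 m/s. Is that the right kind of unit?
No

acceleration has SI base units: m / s^2
m/s does NOT reduce to m / s^2; a valid unit for acceleration would be e.g. m/s².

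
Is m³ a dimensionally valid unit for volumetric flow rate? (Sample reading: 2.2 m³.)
No

volumetric flow rate has SI base units: m^3 / s
m³ does NOT reduce to m^3 / s; a valid unit for volumetric flow rate would be e.g. m³/s.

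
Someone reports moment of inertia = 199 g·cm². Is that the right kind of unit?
Yes

moment of inertia has SI base units: kg * m^2
g·cm² reduces to the same SI base units, so it is a valid unit for moment of inertia.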